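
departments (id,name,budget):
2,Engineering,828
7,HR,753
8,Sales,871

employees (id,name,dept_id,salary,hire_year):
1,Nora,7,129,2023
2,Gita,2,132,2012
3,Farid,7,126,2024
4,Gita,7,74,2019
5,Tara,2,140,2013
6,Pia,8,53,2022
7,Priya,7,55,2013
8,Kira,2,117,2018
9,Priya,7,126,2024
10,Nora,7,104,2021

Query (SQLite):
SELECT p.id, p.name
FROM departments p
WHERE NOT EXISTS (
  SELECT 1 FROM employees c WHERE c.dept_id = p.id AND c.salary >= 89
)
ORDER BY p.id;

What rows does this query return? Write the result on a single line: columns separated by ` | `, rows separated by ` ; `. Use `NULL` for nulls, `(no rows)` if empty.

For each departments row, check whether any employees with matching dept_id has salary >= 89.
Keep rows where that is false.

8 | Sales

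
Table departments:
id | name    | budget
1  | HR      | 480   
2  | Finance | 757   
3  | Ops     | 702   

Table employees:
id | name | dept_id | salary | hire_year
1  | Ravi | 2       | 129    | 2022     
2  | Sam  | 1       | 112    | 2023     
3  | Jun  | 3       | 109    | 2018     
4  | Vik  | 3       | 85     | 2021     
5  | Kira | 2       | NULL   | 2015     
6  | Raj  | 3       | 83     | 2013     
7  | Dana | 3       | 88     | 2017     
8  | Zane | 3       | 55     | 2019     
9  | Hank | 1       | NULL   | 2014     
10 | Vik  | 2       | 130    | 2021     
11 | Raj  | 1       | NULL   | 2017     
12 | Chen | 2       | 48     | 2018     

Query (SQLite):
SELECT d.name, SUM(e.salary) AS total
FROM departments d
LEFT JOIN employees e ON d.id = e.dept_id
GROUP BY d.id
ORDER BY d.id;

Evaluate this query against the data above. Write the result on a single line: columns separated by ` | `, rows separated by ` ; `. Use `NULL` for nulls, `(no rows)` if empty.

LEFT JOIN keeps every departments row; unmatched ones get NULL for employees columns.
Group by departments.id and compute SUM(e.salary). SUM over an all-NULL group is NULL.
  1: ids {2, 9, 11} → SUM(e.salary)=112
  2: ids {1, 5, 10, 12} → SUM(e.salary)=307
  3: ids {3, 4, 6, 7, 8} → SUM(e.salary)=420

HR | 112 ; Finance | 307 ; Ops | 420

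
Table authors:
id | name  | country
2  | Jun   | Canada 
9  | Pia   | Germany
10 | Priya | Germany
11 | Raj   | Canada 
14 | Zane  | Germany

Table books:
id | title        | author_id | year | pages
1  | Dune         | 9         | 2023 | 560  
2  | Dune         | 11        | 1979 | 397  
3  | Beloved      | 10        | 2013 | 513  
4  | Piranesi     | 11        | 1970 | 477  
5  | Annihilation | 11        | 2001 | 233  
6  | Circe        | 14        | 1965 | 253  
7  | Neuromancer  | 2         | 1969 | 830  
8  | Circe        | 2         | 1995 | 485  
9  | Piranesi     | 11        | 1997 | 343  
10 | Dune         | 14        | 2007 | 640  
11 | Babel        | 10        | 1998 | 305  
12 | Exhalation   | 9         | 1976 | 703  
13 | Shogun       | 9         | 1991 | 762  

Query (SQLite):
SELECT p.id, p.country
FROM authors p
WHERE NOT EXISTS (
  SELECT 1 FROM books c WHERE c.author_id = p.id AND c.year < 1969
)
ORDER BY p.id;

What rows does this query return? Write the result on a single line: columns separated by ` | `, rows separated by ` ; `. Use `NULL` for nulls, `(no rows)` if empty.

2 | Canada ; 9 | Germany ; 10 | Germany ; 11 | Canada

For each authors row, check whether any books with matching author_id has year < 1969.
Keep rows where that is false.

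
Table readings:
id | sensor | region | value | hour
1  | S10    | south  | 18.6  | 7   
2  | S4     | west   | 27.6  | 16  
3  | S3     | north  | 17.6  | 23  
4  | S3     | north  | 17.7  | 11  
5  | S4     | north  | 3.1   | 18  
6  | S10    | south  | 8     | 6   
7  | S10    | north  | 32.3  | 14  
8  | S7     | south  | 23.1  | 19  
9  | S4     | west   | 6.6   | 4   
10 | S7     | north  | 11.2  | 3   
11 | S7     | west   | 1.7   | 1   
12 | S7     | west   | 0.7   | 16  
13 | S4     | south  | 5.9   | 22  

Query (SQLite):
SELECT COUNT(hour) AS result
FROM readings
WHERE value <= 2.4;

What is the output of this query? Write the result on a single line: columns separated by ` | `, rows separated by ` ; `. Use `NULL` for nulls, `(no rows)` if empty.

Rows where value <= 2.4 → hour values: [1, 16].
COUNT(hour) counts non-NULL values → 2.

2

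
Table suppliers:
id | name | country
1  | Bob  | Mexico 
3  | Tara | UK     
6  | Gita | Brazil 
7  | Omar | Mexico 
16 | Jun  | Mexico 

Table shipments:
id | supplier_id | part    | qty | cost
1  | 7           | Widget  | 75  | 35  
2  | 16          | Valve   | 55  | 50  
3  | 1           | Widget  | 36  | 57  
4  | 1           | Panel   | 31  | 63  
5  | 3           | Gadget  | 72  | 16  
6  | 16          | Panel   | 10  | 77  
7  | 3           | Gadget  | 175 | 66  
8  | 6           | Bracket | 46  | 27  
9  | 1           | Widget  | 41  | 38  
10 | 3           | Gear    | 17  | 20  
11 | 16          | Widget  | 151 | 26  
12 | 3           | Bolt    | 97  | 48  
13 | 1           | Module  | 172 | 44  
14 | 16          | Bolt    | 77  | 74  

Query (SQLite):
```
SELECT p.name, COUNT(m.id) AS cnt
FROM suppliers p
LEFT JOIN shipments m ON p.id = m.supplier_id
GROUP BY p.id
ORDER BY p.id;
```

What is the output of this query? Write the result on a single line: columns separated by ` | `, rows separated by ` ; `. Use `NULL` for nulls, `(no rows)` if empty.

Bob | 4 ; Tara | 4 ; Gita | 1 ; Omar | 1 ; Jun | 4

LEFT JOIN keeps every suppliers row; unmatched ones get NULL for shipments columns.
Group by suppliers.id and compute COUNT(m.id). COUNT(col) of an all-NULL group is 0.
  1: ids {3, 4, 9, 13} → COUNT(m.id)=4
  3: ids {5, 7, 10, 12} → COUNT(m.id)=4
  6: ids {8} → COUNT(m.id)=1
  7: ids {1} → COUNT(m.id)=1
  16: ids {2, 6, 11, 14} → COUNT(m.id)=4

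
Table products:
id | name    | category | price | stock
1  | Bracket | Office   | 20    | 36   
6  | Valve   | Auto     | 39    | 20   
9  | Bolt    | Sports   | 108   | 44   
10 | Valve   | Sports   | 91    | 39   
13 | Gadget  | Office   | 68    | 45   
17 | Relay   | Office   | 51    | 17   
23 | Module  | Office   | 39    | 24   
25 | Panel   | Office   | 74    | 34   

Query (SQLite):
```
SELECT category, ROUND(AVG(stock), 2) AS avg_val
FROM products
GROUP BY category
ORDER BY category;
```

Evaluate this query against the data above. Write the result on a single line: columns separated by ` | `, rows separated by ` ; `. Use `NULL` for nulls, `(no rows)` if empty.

Auto | 20 ; Office | 31.2 ; Sports | 41.5

Partition products by category; compute ROUND(AVG(stock), 2) within each group.
  Auto: ids {6} → ROUND(AVG(stock), 2)=20
  Office: ids {1, 13, 17, 23, 25} → ROUND(AVG(stock), 2)=31.2
  Sports: ids {9, 10} → ROUND(AVG(stock), 2)=41.5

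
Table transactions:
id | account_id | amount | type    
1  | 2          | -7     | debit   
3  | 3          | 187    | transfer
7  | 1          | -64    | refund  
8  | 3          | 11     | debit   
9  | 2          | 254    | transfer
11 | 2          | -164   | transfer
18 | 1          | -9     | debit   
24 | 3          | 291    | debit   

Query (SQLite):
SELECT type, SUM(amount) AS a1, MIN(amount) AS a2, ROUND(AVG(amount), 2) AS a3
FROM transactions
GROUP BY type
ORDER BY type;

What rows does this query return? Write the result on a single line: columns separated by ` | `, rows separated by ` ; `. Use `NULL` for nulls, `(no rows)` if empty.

Group transactions by type.
Per group compute: SUM(amount), MIN(amount), ROUND(AVG(amount), 2).
  debit: ids {1, 8, 18, 24} → SUM(amount)=286, MIN(amount)=-9, ROUND(AVG(amount), 2)=71.5
  refund: ids {7} → SUM(amount)=-64, MIN(amount)=-64, ROUND(AVG(amount), 2)=-64
  transfer: ids {3, 9, 11} → SUM(amount)=277, MIN(amount)=-164, ROUND(AVG(amount), 2)=92.33

debit | 286 | -9 | 71.5 ; refund | -64 | -64 | -64 ; transfer | 277 | -164 | 92.33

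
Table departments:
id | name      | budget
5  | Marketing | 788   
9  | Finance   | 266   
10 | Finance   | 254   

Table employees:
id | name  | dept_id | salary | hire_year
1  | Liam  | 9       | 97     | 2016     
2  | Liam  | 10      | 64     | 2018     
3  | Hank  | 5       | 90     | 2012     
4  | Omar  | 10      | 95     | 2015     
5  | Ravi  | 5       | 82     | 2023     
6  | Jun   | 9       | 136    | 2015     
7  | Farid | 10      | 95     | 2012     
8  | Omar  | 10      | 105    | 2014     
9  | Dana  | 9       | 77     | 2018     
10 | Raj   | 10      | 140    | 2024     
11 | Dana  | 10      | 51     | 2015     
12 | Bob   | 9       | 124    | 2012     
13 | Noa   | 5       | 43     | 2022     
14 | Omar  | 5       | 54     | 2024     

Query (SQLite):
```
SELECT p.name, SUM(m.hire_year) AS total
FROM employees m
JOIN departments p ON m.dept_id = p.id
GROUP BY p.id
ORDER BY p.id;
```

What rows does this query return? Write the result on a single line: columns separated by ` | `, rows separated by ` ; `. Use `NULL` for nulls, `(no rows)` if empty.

Join each employees row to its departments via dept_id.
Group joined rows by departments.id; compute SUM(m.hire_year) per group.
  5: ids {3, 5, 13, 14} → SUM(m.hire_year)=8081
  9: ids {1, 6, 9, 12} → SUM(m.hire_year)=8061
  10: ids {2, 4, 7, 8, 10, 11} → SUM(m.hire_year)=12098

Marketing | 8081 ; Finance | 8061 ; Finance | 12098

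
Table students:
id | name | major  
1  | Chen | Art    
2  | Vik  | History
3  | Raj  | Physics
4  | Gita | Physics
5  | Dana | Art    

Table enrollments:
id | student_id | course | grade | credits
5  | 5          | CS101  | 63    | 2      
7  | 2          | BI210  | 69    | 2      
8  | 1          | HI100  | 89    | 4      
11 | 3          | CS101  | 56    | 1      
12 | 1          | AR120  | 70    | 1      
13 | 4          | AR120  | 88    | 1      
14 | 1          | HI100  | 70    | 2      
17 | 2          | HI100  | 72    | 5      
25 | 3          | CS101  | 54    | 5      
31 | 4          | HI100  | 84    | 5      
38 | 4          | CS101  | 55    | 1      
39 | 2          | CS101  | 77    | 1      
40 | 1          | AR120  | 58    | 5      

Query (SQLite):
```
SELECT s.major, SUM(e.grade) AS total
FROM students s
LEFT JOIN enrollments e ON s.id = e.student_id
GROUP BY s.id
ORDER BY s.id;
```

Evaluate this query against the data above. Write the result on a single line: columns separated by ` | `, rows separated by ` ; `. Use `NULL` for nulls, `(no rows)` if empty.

Art | 287 ; History | 218 ; Physics | 110 ; Physics | 227 ; Art | 63

LEFT JOIN keeps every students row; unmatched ones get NULL for enrollments columns.
Group by students.id and compute SUM(e.grade). SUM over an all-NULL group is NULL.
  1: ids {8, 12, 14, 40} → SUM(e.grade)=287
  2: ids {7, 17, 39} → SUM(e.grade)=218
  3: ids {11, 25} → SUM(e.grade)=110
  4: ids {13, 31, 38} → SUM(e.grade)=227
  5: ids {5} → SUM(e.grade)=63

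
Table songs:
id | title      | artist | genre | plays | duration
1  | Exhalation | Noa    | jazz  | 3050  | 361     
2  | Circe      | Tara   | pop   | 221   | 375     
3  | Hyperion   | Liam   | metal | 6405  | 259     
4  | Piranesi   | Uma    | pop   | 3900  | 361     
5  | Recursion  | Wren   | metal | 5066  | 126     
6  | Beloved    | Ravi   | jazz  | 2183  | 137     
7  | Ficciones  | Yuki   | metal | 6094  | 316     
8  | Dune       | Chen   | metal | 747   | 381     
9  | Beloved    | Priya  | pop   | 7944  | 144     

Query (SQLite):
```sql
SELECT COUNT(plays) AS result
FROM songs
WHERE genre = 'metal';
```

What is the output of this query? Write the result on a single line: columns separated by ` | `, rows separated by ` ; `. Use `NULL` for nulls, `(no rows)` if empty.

4

Rows where genre='metal' → plays values: [6405, 5066, 6094, 747].
COUNT(plays) counts non-NULL values → 4.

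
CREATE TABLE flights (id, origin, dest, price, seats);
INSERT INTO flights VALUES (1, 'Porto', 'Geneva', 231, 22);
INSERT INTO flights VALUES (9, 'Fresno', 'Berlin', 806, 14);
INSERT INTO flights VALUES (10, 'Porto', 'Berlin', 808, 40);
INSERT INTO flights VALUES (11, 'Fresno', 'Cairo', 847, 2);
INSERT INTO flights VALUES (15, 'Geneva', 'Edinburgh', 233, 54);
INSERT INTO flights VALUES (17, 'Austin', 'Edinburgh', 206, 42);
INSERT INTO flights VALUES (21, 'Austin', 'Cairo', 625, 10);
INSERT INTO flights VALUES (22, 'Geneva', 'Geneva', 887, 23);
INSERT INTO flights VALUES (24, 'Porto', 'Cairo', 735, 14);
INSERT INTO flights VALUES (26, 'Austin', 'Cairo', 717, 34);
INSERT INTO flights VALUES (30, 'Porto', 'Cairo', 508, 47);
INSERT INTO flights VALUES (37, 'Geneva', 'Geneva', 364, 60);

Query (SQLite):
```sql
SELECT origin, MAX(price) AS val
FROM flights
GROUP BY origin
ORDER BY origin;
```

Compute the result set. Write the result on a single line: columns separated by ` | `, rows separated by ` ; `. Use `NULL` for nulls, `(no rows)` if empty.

Austin | 717 ; Fresno | 847 ; Geneva | 887 ; Porto | 808

Partition flights by origin; compute MAX(price) within each group.
  Austin: ids {17, 21, 26} → MAX(price)=717
  Fresno: ids {9, 11} → MAX(price)=847
  Geneva: ids {15, 22, 37} → MAX(price)=887
  Porto: ids {1, 10, 24, 30} → MAX(price)=808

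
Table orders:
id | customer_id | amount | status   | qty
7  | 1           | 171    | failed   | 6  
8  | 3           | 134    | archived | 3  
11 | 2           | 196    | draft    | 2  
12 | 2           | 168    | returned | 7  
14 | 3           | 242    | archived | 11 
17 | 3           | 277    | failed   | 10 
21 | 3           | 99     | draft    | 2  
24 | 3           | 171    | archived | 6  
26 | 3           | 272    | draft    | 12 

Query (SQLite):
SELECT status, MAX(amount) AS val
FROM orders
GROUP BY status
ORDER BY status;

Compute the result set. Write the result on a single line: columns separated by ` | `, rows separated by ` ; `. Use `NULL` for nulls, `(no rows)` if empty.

Partition orders by status; compute MAX(amount) within each group.
  archived: ids {8, 14, 24} → MAX(amount)=242
  draft: ids {11, 21, 26} → MAX(amount)=272
  failed: ids {7, 17} → MAX(amount)=277
  returned: ids {12} → MAX(amount)=168

archived | 242 ; draft | 272 ; failed | 277 ; returned | 168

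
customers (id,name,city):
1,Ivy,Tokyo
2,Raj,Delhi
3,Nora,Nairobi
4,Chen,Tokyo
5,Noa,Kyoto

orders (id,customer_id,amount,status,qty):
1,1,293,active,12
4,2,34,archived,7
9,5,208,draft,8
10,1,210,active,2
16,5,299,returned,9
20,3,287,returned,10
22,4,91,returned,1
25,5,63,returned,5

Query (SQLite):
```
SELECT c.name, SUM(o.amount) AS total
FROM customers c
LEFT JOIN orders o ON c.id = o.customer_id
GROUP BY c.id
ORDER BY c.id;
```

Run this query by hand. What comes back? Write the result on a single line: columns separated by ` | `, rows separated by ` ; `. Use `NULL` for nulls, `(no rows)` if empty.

LEFT JOIN keeps every customers row; unmatched ones get NULL for orders columns.
Group by customers.id and compute SUM(o.amount). SUM over an all-NULL group is NULL.
  1: ids {1, 10} → SUM(o.amount)=503
  2: ids {4} → SUM(o.amount)=34
  3: ids {20} → SUM(o.amount)=287
  4: ids {22} → SUM(o.amount)=91
  5: ids {9, 16, 25} → SUM(o.amount)=570

Ivy | 503 ; Raj | 34 ; Nora | 287 ; Chen | 91 ; Noa | 570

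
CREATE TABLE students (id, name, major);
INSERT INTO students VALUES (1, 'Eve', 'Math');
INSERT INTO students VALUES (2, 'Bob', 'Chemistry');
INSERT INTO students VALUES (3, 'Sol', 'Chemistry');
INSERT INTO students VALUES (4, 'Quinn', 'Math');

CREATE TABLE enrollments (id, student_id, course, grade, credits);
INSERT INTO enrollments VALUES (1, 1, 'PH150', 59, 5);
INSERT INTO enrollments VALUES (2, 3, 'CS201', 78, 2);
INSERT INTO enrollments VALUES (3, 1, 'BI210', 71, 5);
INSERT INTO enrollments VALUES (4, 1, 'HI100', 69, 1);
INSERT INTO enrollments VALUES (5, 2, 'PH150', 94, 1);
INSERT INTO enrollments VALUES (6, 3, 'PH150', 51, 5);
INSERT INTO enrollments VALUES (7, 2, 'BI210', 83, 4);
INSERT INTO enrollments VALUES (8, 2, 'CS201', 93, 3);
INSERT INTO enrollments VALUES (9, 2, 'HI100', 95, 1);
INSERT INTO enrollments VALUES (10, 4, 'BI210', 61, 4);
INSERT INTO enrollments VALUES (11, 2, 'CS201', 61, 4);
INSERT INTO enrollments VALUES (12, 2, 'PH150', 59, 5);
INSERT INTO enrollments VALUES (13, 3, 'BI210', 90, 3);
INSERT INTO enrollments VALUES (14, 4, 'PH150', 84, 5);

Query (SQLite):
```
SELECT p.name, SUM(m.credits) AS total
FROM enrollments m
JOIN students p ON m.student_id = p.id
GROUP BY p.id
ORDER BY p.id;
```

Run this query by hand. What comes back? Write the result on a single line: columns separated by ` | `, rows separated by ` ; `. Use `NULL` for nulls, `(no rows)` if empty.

Eve | 11 ; Bob | 18 ; Sol | 10 ; Quinn | 9

Join each enrollments row to its students via student_id.
Group joined rows by students.id; compute SUM(m.credits) per group.
  1: ids {1, 3, 4} → SUM(m.credits)=11
  2: ids {5, 7, 8, 9, 11, 12} → SUM(m.credits)=18
  3: ids {2, 6, 13} → SUM(m.credits)=10
  4: ids {10, 14} → SUM(m.credits)=9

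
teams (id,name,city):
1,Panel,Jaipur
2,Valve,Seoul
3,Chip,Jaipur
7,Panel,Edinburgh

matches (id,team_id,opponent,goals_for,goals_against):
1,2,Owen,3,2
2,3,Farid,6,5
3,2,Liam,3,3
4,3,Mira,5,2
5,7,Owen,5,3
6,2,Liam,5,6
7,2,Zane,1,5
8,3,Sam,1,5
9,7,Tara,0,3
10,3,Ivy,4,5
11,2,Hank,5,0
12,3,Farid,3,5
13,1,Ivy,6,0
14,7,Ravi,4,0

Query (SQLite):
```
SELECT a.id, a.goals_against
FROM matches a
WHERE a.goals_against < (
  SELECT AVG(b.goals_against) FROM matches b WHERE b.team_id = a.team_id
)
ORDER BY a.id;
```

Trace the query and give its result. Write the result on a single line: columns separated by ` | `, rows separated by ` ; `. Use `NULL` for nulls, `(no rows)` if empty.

For each matches row a, compute AVG(goals_against) over rows sharing a.team_id.
Keep row a if a.goals_against < that per-group AVG.
  team_id=1: AVG(goals_against) = 0.0
  team_id=2: AVG(goals_against) = 3.2
  team_id=3: AVG(goals_against) = 4.4
  team_id=7: AVG(goals_against) = 2.0

1 | 2 ; 3 | 3 ; 4 | 2 ; 11 | 0 ; 14 | 0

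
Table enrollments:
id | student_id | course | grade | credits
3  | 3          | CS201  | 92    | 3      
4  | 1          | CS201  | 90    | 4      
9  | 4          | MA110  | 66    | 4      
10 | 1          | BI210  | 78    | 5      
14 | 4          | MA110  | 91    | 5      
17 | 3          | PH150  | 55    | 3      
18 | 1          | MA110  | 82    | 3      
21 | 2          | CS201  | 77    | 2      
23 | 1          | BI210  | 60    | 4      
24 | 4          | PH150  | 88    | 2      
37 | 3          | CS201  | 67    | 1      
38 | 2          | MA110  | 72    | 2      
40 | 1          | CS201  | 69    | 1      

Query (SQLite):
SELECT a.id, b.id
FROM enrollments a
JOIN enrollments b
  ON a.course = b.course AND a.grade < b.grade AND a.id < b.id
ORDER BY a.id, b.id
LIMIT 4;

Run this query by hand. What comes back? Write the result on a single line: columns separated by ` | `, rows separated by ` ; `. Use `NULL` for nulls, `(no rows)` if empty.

9 | 14 ; 9 | 18 ; 9 | 38 ; 17 | 24

Pairs (a,b) with same course, a.grade < b.grade, a.id < b.id.
course groups: BI210:{10,23} CS201:{3,4,21,37,40} MA110:{9,14,18,38} PH150:{17,24}
Ordered by (a.id, b.id); first 4.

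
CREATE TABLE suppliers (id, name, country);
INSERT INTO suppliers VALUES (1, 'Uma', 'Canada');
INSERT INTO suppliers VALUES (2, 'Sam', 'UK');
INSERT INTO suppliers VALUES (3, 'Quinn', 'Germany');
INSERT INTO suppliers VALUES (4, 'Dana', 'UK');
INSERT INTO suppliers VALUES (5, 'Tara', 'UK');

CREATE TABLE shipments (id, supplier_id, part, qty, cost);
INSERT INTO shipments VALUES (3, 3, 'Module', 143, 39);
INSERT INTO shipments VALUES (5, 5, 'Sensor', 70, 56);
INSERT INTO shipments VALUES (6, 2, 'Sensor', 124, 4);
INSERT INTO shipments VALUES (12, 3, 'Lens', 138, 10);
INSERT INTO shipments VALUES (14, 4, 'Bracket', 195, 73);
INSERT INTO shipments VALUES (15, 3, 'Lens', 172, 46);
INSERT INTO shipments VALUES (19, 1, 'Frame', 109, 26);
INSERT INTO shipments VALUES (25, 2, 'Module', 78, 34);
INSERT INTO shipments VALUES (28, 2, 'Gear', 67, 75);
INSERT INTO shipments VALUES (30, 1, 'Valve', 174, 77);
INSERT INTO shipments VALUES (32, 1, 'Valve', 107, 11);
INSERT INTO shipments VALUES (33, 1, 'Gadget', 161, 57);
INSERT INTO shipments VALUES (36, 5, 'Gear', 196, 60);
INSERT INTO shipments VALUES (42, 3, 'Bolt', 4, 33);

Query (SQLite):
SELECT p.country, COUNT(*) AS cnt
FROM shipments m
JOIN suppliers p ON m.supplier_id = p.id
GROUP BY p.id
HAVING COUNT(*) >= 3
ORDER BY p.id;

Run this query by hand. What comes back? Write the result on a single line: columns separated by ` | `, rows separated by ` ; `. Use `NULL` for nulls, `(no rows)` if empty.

Canada | 4 ; UK | 3 ; Germany | 4

Join each shipments row to its suppliers via supplier_id.
Group joined rows by suppliers.id; compute COUNT(*) per group.
HAVING: keep groups with count ≥ 3.
  1: ids {19, 30, 32, 33} → COUNT(*)=4
  2: ids {6, 25, 28} → COUNT(*)=3
  3: ids {3, 12, 15, 42} → COUNT(*)=4
  4: ids {14} → COUNT(*)=1
  5: ids {5, 36} → COUNT(*)=2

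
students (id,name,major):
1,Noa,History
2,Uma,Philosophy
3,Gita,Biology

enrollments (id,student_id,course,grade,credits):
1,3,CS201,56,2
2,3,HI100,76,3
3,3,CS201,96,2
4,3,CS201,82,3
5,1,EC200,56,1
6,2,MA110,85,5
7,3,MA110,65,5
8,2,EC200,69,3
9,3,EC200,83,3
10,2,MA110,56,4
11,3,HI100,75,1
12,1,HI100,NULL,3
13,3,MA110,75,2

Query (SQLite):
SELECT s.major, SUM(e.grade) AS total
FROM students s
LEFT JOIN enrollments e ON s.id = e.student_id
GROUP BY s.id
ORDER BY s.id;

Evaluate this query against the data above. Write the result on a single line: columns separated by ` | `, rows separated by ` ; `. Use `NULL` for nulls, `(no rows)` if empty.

LEFT JOIN keeps every students row; unmatched ones get NULL for enrollments columns.
Group by students.id and compute SUM(e.grade). SUM over an all-NULL group is NULL.
  1: ids {5, 12} → SUM(e.grade)=56
  2: ids {6, 8, 10} → SUM(e.grade)=210
  3: ids {1, 2, 3, 4, 7, 9, 11, 13} → SUM(e.grade)=608

History | 56 ; Philosophy | 210 ; Biology | 608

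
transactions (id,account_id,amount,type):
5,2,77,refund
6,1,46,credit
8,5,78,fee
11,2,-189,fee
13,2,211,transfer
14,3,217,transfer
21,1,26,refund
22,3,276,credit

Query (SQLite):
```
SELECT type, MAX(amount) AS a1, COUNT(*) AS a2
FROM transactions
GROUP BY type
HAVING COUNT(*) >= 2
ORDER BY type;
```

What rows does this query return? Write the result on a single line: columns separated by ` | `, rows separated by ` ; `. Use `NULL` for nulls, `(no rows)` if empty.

credit | 276 | 2 ; fee | 78 | 2 ; refund | 77 | 2 ; transfer | 217 | 2

Group transactions by type.
Per group compute: MAX(amount), COUNT(*).
HAVING: drop groups with fewer than 2 rows.
  credit: ids {6, 22} → MAX(amount)=276, COUNT(*)=2
  fee: ids {8, 11} → MAX(amount)=78, COUNT(*)=2
  refund: ids {5, 21} → MAX(amount)=77, COUNT(*)=2
  transfer: ids {13, 14} → MAX(amount)=217, COUNT(*)=2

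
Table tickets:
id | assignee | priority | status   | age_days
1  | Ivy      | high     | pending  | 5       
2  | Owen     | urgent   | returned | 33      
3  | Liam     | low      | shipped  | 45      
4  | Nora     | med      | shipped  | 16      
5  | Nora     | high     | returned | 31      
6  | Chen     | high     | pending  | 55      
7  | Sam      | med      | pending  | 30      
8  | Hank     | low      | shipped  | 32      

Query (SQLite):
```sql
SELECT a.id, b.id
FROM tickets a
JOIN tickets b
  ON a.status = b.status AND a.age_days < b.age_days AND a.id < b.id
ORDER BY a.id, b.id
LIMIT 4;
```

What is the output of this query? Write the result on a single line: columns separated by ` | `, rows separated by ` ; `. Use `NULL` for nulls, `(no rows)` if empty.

1 | 6 ; 1 | 7 ; 4 | 8

Pairs (a,b) with same status, a.age_days < b.age_days, a.id < b.id.
status groups: pending:{1,6,7} returned:{2,5} shipped:{3,4,8}
Ordered by (a.id, b.id); first 4.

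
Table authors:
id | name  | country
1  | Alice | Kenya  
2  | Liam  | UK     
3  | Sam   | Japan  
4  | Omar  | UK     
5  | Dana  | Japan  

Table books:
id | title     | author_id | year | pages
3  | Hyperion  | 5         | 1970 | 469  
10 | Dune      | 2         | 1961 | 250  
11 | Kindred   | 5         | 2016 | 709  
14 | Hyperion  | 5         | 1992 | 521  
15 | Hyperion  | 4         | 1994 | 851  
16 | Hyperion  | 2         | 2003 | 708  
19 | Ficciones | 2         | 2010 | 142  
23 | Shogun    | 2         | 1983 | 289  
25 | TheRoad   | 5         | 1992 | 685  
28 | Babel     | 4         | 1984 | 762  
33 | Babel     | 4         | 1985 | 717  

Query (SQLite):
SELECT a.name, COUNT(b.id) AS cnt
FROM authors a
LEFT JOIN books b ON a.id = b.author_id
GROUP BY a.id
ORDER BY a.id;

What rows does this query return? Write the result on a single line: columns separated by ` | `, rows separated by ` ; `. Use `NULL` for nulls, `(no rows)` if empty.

Alice | 0 ; Liam | 4 ; Sam | 0 ; Omar | 3 ; Dana | 4

LEFT JOIN keeps every authors row; unmatched ones get NULL for books columns.
Group by authors.id and compute COUNT(b.id). COUNT(col) of an all-NULL group is 0.
  1: ids {—} → COUNT(b.id)=0
  2: ids {10, 16, 19, 23} → COUNT(b.id)=4
  3: ids {—} → COUNT(b.id)=0
  4: ids {15, 28, 33} → COUNT(b.id)=3
  5: ids {3, 11, 14, 25} → COUNT(b.id)=4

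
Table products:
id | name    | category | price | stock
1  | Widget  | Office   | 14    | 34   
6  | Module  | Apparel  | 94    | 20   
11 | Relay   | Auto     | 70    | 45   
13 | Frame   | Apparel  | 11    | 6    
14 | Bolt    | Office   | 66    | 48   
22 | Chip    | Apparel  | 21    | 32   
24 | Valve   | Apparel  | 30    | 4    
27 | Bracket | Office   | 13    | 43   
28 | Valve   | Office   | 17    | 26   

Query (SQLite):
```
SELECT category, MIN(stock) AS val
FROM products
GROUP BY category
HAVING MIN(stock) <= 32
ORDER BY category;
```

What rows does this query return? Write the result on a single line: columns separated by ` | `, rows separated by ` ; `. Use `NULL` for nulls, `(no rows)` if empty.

Apparel | 4 ; Office | 26

Partition products by category; compute MIN(stock) within each group.
HAVING: keep groups where MIN(stock) <= 32.
  Apparel: ids {6, 13, 22, 24} → MIN(stock)=4
  Auto: ids {11} → MIN(stock)=45
  Office: ids {1, 14, 27, 28} → MIN(stock)=26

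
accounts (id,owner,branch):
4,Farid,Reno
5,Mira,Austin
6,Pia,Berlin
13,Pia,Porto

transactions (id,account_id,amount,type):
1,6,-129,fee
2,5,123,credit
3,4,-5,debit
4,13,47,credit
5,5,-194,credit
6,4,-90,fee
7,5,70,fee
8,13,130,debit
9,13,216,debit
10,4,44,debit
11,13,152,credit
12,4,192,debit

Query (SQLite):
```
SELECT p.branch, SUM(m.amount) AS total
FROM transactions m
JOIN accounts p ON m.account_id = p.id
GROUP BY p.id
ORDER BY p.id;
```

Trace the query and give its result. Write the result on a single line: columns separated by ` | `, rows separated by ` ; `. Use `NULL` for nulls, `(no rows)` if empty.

Reno | 141 ; Austin | -1 ; Berlin | -129 ; Porto | 545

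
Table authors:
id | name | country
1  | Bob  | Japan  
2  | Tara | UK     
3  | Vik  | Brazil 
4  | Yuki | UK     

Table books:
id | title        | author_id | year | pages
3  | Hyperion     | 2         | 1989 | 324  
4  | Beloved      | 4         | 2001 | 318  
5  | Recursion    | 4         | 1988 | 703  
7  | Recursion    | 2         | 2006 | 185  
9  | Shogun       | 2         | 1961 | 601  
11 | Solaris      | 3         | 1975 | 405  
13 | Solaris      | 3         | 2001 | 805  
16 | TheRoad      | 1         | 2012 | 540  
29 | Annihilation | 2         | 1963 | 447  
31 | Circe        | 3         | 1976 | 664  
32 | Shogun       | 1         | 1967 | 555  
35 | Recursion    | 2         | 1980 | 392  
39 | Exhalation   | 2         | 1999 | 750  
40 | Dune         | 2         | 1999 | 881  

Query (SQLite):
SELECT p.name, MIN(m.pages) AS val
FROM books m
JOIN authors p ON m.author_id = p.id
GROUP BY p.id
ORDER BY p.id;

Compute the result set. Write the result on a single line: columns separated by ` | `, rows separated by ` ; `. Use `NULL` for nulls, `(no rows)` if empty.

Bob | 540 ; Tara | 185 ; Vik | 405 ; Yuki | 318

Join each books row to its authors via author_id.
Group joined rows by authors.id; compute MIN(m.pages) per group.
  1: ids {16, 32} → MIN(m.pages)=540
  2: ids {3, 7, 9, 29, 35, 39, 40} → MIN(m.pages)=185
  3: ids {11, 13, 31} → MIN(m.pages)=405
  4: ids {4, 5} → MIN(m.pages)=318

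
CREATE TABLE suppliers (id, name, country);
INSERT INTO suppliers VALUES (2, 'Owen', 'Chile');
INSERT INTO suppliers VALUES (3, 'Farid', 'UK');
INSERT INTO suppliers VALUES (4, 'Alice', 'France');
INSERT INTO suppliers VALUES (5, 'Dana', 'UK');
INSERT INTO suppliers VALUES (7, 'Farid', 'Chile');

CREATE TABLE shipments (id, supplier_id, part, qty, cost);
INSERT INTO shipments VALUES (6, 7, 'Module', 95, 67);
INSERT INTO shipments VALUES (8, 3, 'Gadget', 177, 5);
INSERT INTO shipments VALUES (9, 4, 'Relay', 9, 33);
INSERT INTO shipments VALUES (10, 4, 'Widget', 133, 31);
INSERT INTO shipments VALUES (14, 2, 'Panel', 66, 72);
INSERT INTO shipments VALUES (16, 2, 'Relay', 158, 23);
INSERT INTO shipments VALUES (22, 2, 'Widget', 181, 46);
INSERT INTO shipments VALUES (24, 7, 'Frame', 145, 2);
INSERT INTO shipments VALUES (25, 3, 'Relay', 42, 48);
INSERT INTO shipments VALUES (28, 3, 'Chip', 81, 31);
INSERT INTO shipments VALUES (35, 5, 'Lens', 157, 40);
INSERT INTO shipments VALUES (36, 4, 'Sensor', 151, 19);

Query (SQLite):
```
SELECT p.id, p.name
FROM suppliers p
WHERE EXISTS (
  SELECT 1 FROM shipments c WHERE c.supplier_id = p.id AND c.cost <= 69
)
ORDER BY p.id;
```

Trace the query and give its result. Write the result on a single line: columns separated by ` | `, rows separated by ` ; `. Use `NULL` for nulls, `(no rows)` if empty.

2 | Owen ; 3 | Farid ; 4 | Alice ; 5 | Dana ; 7 | Farid

For each suppliers row, check whether any shipments with matching supplier_id has cost <= 69.
Keep rows where that is true.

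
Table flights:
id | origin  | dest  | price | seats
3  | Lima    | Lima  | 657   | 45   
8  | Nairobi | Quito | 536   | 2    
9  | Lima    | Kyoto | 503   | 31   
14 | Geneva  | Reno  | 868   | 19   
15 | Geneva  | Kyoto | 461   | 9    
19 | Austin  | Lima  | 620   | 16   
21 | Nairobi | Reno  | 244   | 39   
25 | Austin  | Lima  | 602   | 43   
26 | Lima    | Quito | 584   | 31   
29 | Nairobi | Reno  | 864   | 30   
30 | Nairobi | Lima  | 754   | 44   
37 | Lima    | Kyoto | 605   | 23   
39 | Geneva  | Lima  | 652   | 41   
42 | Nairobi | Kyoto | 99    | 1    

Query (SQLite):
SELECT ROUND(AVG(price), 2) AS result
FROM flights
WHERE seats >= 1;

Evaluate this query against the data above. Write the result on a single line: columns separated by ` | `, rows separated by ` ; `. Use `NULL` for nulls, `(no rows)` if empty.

574.93

Rows where seats >= 1 → price values: [657, 536, 503, 868, 461, 620, 244, 602, 584, 864, 754, 605, 652, 99].
AVG = 8049 / 14 (rounded to 2 dp).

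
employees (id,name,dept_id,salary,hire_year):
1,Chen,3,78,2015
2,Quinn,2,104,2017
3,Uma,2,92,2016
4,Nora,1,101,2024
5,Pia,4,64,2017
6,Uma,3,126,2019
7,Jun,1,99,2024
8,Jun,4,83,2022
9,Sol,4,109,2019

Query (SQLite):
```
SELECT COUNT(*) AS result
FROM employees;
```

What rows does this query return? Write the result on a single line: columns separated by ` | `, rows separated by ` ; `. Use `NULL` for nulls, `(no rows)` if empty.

9

All salary values: [78, 104, 92, 101, 64, 126, 99, 83, 109].
COUNT(*) counts rows → 9.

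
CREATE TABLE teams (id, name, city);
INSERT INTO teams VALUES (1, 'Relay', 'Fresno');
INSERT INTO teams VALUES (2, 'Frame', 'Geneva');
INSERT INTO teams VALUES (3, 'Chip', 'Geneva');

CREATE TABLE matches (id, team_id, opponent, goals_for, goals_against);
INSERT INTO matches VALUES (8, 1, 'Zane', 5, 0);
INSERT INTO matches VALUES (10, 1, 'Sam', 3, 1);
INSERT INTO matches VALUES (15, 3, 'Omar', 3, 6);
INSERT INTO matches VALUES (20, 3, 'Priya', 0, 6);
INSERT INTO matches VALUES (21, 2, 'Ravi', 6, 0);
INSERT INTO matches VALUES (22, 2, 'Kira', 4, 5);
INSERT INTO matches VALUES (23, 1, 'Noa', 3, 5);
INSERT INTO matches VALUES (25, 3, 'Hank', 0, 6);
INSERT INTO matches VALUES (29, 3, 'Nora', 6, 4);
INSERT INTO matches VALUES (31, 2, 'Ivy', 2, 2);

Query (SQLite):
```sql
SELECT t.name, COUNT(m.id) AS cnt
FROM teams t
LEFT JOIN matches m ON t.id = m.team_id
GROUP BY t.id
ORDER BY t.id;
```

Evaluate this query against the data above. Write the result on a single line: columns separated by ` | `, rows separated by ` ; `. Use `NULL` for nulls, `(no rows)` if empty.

LEFT JOIN keeps every teams row; unmatched ones get NULL for matches columns.
Group by teams.id and compute COUNT(m.id). COUNT(col) of an all-NULL group is 0.
  1: ids {8, 10, 23} → COUNT(m.id)=3
  2: ids {21, 22, 31} → COUNT(m.id)=3
  3: ids {15, 20, 25, 29} → COUNT(m.id)=4

Relay | 3 ; Frame | 3 ; Chip | 4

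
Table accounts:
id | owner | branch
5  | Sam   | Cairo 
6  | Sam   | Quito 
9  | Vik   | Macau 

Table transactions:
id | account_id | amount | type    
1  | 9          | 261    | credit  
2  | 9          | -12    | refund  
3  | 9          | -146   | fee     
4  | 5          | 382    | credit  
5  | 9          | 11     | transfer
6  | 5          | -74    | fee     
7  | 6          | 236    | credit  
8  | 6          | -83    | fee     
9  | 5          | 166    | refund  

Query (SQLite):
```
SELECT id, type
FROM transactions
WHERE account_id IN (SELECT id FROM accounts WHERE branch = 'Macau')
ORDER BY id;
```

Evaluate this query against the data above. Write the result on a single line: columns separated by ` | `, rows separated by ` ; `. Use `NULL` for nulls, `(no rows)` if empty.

Inner query: accounts.id where branch = 'Macau'.
Outer: keep transactions rows whose account_id is in that set.
Inner query → {9}

1 | credit ; 2 | refund ; 3 | fee ; 5 | transfer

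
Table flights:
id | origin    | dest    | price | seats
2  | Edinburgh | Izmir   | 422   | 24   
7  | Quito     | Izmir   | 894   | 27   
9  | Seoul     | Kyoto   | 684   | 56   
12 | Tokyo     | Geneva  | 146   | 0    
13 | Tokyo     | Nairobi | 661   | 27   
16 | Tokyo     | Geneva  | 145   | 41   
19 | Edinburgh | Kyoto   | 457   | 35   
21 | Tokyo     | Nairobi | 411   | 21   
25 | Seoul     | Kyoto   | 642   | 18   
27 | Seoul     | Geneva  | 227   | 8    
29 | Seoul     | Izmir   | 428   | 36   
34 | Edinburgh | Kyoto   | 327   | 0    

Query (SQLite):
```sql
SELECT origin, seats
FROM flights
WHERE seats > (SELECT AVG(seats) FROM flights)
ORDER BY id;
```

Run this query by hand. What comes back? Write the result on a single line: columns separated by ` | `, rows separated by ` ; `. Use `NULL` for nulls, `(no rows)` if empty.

Quito | 27 ; Seoul | 56 ; Tokyo | 27 ; Tokyo | 41 ; Edinburgh | 35 ; Seoul | 36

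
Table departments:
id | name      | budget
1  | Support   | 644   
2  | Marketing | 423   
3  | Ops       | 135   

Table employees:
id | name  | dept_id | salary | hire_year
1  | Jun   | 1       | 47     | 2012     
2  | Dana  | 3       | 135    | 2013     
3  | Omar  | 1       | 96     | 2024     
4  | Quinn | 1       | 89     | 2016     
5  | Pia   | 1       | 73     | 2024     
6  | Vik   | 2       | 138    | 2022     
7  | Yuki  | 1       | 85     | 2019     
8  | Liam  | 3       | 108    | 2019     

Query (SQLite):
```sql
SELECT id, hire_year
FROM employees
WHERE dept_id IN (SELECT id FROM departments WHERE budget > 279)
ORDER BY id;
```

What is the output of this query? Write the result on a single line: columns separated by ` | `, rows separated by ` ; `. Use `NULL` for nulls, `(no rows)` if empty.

1 | 2012 ; 3 | 2024 ; 4 | 2016 ; 5 | 2024 ; 6 | 2022 ; 7 | 2019

Inner query: departments.id where budget > 279.
Outer: keep employees rows whose dept_id is in that set.
Inner query → {1, 2}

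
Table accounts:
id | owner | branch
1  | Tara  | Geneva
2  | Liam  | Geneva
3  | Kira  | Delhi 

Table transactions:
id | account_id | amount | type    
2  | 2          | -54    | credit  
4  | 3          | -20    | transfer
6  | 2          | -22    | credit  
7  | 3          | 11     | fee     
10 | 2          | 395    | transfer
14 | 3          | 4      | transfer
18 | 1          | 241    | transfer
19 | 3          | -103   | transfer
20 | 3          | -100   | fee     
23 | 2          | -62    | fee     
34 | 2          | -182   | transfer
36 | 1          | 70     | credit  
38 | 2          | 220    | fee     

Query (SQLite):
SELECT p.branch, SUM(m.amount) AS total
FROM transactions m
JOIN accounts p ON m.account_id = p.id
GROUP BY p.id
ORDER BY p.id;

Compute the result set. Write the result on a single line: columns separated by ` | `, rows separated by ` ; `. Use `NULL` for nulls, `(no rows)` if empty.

Join each transactions row to its accounts via account_id.
Group joined rows by accounts.id; compute SUM(m.amount) per group.
  1: ids {18, 36} → SUM(m.amount)=311
  2: ids {2, 6, 10, 23, 34, 38} → SUM(m.amount)=295
  3: ids {4, 7, 14, 19, 20} → SUM(m.amount)=-208

Geneva | 311 ; Geneva | 295 ; Delhi | -208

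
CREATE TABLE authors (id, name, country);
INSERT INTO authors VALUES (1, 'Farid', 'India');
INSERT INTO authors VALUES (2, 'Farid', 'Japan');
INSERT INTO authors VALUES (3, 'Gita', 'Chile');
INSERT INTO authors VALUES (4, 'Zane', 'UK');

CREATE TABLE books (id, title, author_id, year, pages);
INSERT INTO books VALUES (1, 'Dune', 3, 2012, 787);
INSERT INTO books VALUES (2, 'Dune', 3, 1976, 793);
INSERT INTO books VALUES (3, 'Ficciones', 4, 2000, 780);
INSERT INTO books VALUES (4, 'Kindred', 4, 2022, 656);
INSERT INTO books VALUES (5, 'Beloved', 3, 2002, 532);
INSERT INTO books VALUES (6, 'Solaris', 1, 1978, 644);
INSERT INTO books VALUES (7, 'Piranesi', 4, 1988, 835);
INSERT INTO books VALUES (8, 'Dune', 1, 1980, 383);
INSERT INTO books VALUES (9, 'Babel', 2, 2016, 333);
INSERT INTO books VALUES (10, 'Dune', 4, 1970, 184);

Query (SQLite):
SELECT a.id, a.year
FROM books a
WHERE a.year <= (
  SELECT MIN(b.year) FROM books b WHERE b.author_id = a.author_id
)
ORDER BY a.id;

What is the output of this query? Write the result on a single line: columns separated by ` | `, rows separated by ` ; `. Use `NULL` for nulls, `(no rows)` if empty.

For each books row a, compute MIN(year) over rows sharing a.author_id.
Keep row a if a.year <= that per-group MIN.
  author_id=1: MIN(year) = 1978
  author_id=2: MIN(year) = 2016
  author_id=3: MIN(year) = 1976
  author_id=4: MIN(year) = 1970

2 | 1976 ; 6 | 1978 ; 9 | 2016 ; 10 | 1970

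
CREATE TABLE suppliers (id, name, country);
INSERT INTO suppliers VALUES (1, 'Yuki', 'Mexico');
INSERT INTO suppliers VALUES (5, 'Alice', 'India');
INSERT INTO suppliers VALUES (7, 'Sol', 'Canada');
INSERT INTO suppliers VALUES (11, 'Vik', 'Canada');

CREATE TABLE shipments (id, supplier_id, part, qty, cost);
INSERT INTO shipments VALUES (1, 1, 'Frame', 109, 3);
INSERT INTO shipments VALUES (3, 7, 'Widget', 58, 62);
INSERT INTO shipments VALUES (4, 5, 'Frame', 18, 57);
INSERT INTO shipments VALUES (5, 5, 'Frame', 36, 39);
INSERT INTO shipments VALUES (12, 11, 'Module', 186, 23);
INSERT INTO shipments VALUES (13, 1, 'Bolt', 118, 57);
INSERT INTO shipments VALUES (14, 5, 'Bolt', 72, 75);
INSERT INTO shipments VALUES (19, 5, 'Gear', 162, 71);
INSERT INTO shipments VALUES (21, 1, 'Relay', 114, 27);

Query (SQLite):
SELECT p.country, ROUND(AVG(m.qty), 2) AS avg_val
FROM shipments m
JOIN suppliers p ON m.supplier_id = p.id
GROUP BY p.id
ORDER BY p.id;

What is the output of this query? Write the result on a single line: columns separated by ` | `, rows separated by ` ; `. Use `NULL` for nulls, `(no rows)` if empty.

Mexico | 113.67 ; India | 72 ; Canada | 58 ; Canada | 186

Join each shipments row to its suppliers via supplier_id.
Group joined rows by suppliers.id; compute ROUND(AVG(m.qty), 2) per group.
  1: ids {1, 13, 21} → ROUND(AVG(m.qty), 2)=113.67
  5: ids {4, 5, 14, 19} → ROUND(AVG(m.qty), 2)=72
  7: ids {3} → ROUND(AVG(m.qty), 2)=58
  11: ids {12} → ROUND(AVG(m.qty), 2)=186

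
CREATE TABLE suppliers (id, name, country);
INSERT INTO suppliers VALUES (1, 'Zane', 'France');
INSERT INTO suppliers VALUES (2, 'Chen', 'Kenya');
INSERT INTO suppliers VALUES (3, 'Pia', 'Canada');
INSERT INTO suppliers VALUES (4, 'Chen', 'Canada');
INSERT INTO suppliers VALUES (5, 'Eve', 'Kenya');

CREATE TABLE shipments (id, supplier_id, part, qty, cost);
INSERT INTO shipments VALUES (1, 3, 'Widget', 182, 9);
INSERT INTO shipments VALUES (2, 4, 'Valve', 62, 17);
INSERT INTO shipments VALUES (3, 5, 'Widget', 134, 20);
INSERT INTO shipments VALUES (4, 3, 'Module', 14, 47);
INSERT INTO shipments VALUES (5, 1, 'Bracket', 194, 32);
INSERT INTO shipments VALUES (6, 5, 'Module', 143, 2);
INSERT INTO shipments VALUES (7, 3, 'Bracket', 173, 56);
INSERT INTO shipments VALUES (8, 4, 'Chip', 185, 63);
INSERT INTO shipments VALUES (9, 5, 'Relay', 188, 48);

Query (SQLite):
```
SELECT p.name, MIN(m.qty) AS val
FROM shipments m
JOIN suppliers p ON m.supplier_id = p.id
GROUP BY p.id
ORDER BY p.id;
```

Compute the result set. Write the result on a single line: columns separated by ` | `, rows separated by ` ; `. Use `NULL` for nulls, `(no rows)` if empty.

Join each shipments row to its suppliers via supplier_id.
Group joined rows by suppliers.id; compute MIN(m.qty) per group.
  1: ids {5} → MIN(m.qty)=194
  3: ids {1, 4, 7} → MIN(m.qty)=14
  4: ids {2, 8} → MIN(m.qty)=62
  5: ids {3, 6, 9} → MIN(m.qty)=134

Zane | 194 ; Pia | 14 ; Chen | 62 ; Eve | 134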